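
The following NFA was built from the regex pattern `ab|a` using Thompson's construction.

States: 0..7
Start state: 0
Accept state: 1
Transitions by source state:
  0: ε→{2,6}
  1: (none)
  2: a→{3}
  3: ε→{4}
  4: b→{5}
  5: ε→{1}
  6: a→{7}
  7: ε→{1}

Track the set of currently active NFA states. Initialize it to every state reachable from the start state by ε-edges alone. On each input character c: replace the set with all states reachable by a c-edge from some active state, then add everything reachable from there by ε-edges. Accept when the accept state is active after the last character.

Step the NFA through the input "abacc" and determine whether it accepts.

start: ε-closure({0}) = {0,2,6}
'a' @ 1: {1,3,4,7}  (accept∈set)
'b' @ 2: {1,5}  (accept∈set)
'a' @ 3: {}  — state set empty
rest 'cc' ignored (set empty)
end set {} — state 1 not in

Answer: REJECT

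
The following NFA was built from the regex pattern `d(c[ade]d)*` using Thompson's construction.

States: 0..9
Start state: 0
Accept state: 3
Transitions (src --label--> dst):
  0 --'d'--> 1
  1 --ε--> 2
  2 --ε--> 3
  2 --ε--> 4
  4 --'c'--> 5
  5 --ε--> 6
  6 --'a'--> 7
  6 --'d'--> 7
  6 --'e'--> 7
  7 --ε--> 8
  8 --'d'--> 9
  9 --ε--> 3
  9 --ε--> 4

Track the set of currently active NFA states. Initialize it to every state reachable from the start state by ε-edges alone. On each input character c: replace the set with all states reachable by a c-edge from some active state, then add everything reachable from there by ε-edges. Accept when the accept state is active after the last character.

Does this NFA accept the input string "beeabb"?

Answer: REJECT

Derivation:
S₀ = ε-closure({0}) = {0}
'b' @ 1: {}  — state set empty
rest 'eeabb' ignored (set empty)
after full input: {}  (accept=3 not in)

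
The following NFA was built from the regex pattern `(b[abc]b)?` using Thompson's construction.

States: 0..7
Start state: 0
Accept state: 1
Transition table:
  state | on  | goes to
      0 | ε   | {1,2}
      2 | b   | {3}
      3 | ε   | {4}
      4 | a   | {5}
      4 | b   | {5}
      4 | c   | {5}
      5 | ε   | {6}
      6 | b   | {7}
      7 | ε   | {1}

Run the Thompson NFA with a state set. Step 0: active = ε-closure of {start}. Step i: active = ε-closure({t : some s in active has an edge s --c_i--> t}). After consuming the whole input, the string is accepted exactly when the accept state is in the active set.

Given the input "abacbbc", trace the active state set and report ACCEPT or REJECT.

initial (ε-close {0}): {0,1,2}
'a' @ 1: {}  — state set empty
rest 'bacbbc' ignored (set empty)
after full input: {}  (accept=1 not in)

Answer: REJECT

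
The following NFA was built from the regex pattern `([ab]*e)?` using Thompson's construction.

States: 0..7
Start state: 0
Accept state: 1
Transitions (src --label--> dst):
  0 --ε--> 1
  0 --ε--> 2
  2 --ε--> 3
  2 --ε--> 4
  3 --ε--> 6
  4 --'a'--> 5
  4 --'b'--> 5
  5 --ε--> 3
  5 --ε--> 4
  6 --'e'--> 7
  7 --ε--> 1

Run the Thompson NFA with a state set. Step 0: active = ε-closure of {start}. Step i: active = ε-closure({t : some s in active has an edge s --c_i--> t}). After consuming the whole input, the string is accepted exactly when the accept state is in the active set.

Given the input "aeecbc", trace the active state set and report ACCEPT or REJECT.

S₀ = ε-closure({0}) = {0,1,2,3,4,6}
'a' @ 1: {3,4,5,6}
'e' @ 2: {1,7}  (accept∈set)
'e' @ 3: {}  — dead — no transitions
rest 'cbc' ignored (set empty)
end set {} — state 1 not in

Answer: REJECT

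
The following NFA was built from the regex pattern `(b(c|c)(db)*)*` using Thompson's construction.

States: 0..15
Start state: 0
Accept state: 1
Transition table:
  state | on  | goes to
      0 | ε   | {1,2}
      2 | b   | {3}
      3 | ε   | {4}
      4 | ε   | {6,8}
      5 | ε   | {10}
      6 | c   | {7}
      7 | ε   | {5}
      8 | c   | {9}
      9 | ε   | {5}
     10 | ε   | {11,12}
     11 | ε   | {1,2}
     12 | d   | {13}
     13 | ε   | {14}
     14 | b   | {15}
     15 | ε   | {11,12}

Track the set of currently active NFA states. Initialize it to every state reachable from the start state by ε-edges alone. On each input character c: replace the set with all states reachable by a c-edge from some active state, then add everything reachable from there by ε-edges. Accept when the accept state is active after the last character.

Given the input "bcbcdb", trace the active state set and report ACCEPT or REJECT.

Answer: ACCEPT

Trace:
S₀ = ε-closure({0}) = {0,1,2}
'b' @ 1: {3,4,6,8}
'c' @ 2: {1,2,5,7,9,10,11,12}  [accepting]
'b' @ 3: {3,4,6,8}
'c' @ 4: {1,2,5,7,9,10,11,12}  [accepting]
'd' @ 5: {13,14}
'b' @ 6: {1,2,11,12,15}  [accepting]
end set {1,2,11,12,15} — state 1 in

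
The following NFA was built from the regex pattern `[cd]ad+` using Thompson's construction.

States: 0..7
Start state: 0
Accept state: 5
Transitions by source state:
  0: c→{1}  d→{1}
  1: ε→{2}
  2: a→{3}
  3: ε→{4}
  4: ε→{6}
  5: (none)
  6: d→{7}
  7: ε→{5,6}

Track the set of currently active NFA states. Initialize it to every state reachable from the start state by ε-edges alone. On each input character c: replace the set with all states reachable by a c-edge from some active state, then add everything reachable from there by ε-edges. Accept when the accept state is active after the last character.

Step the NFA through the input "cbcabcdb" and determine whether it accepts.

Answer: REJECT

Derivation:
initial (ε-close {0}): {0}
'c' @ 1: {1,2}
'b' @ 2: {}  — no active states
rest 'cabcdb' ignored (set empty)
after full input: {}  (accept=5 not in)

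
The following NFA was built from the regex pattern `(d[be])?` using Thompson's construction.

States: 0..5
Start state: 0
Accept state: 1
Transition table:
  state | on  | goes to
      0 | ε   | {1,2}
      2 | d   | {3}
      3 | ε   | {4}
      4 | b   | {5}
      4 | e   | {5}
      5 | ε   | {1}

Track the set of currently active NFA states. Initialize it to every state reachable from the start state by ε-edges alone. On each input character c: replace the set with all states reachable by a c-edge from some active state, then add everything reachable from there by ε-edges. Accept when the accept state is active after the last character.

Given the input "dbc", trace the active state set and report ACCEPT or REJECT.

initial (ε-close {0}): {0,1,2}
'd' @ 1: {3,4}
'b' @ 2: {1,5}  ✓accept
'c' @ 3: {}  — no active states
final: {}; accept 1 not in set

Answer: REJECT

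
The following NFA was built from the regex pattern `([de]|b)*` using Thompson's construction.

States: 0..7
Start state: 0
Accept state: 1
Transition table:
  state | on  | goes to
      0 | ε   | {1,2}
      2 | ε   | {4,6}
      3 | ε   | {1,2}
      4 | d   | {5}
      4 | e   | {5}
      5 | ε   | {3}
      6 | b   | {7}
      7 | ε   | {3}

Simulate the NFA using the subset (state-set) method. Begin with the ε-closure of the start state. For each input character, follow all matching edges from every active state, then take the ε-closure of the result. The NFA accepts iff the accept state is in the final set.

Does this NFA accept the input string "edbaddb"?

initial (ε-close {0}): {0,1,2,4,6}
'e' @ 1: {1,2,3,4,5,6}  ✓accept
'd' @ 2: {1,2,3,4,5,6}  ✓accept
'b' @ 3: {1,2,3,4,6,7}  ✓accept
'a' @ 4: {}  — dead — no transitions
rest 'ddb' ignored (set empty)
after full input: {}  (accept=1 not in)

Answer: REJECT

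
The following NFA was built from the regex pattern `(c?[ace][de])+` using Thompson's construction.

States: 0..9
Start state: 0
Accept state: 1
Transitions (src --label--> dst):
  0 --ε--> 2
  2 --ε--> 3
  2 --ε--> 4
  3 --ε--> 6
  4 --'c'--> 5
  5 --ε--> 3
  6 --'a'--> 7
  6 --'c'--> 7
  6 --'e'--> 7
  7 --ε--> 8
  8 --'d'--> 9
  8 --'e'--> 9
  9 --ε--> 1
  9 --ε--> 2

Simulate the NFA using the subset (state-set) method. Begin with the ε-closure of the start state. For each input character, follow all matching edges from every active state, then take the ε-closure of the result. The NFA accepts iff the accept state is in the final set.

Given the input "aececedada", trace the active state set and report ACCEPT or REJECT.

Answer: REJECT

Derivation:
start: ε-closure({0}) = {0,2,3,4,6}
'a' @ 1: {7,8}
'e' @ 2: {1,2,3,4,6,9}  ✓accept
'c' @ 3: {3,5,6,7,8}
'e' @ 4: {1,2,3,4,6,7,8,9}  ✓accept
'c' @ 5: {3,5,6,7,8}
'e' @ 6: {1,2,3,4,6,7,8,9}  ✓accept
'd' @ 7: {1,2,3,4,6,9}  ✓accept
'a' @ 8: {7,8}
'd' @ 9: {1,2,3,4,6,9}  ✓accept
'a' @ 10: {7,8}
after full input: {7,8}  (accept=1 not in)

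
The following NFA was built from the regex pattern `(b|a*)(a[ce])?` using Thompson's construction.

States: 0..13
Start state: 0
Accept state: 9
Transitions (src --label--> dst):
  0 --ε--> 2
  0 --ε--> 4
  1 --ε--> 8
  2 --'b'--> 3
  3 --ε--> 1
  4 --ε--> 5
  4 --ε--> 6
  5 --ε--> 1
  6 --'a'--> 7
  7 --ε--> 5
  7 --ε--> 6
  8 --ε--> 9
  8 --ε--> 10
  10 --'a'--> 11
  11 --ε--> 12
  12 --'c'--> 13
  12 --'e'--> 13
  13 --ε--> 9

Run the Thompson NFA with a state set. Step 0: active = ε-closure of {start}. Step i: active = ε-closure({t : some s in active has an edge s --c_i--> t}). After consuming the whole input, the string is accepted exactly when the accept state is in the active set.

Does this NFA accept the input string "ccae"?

Answer: REJECT

Derivation:
initial (ε-close {0}): {0,1,2,4,5,6,8,9,10}
'c' @ 1: {}  — state set empty
rest 'cae' ignored (set empty)
final: {}; accept 9 not in set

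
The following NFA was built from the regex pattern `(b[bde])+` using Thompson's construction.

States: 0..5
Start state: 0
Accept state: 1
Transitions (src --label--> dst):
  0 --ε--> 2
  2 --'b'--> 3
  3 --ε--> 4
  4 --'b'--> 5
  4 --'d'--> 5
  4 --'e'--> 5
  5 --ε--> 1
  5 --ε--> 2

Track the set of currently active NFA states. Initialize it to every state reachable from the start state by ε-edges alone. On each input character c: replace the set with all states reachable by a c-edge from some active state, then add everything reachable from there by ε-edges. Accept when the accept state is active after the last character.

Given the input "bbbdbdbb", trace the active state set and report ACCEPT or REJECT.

Answer: ACCEPT

Trace:
start: ε-closure({0}) = {0,2}
'b' @ 1: {3,4}
'b' @ 2: {1,2,5}  [accepting]
'b' @ 3: {3,4}
'd' @ 4: {1,2,5}  [accepting]
'b' @ 5: {3,4}
'd' @ 6: {1,2,5}  [accepting]
'b' @ 7: {3,4}
'b' @ 8: {1,2,5}  [accepting]
end set {1,2,5} — state 1 in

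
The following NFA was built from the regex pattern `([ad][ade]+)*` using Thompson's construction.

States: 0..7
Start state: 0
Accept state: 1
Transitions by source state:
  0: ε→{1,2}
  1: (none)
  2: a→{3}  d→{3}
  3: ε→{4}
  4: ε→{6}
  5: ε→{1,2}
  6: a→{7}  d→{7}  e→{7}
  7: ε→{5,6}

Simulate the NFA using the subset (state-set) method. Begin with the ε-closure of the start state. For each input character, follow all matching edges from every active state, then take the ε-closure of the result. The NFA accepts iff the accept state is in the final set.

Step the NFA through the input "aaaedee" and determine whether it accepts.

Answer: ACCEPT

Trace:
initial (ε-close {0}): {0,1,2}
'a' @ 1: {3,4,6}
'a' @ 2: {1,2,5,6,7}  ✓accept
'a' @ 3: {1,2,3,4,5,6,7}  ✓accept
'e' @ 4: {1,2,5,6,7}  ✓accept
'd' @ 5: {1,2,3,4,5,6,7}  ✓accept
'e' @ 6: {1,2,5,6,7}  ✓accept
'e' @ 7: {1,2,5,6,7}  ✓accept
final: {1,2,5,6,7}; accept 1 in set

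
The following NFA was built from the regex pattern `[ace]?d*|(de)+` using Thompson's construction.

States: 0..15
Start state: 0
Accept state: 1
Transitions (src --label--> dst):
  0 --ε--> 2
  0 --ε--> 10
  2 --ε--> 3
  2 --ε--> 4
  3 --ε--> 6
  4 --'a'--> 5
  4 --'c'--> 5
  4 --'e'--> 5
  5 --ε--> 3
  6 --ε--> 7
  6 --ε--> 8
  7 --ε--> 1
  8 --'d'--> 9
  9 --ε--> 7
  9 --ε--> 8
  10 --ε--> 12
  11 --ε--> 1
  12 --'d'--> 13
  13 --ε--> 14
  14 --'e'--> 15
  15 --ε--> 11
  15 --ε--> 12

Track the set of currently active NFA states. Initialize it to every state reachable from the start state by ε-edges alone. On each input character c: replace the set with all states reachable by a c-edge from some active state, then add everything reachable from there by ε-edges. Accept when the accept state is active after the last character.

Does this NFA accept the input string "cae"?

Answer: REJECT

Derivation:
S₀ = ε-closure({0}) = {0,1,2,3,4,6,7,8,10,12}
'c' @ 1: {1,3,5,6,7,8}  ✓accept
'a' @ 2: {}  — dead — no transitions
rest 'e' ignored (set empty)
after full input: {}  (accept=1 not in)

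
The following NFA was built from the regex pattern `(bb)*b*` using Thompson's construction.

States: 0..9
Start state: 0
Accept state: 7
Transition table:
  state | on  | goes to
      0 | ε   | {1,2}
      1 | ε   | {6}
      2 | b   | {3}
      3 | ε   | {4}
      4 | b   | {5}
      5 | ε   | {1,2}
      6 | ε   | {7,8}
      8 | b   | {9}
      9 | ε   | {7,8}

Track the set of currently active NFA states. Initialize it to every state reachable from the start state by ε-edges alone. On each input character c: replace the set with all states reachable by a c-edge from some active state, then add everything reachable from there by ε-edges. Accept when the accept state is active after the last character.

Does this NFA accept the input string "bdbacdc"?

Answer: REJECT

Steps:
initial (ε-close {0}): {0,1,2,6,7,8}
'b' @ 1: {3,4,7,8,9}  ✓accept
'd' @ 2: {}  — state set empty
rest 'bacdc' ignored (set empty)
after full input: {}  (accept=7 not in)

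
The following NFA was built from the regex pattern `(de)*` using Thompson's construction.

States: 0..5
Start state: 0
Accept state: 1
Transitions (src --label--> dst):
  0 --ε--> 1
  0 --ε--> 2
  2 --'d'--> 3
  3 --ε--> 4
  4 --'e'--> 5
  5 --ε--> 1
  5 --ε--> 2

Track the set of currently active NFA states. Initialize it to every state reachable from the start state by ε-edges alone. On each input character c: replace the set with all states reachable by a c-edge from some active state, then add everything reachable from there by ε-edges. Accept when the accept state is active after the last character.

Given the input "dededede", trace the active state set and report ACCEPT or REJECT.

initial (ε-close {0}): {0,1,2}
'd' @ 1: {3,4}
'e' @ 2: {1,2,5}  ✓accept
'd' @ 3: {3,4}
'e' @ 4: {1,2,5}  ✓accept
'd' @ 5: {3,4}
'e' @ 6: {1,2,5}  ✓accept
'd' @ 7: {3,4}
'e' @ 8: {1,2,5}  ✓accept
after full input: {1,2,5}  (accept=1 in)

Answer: ACCEPT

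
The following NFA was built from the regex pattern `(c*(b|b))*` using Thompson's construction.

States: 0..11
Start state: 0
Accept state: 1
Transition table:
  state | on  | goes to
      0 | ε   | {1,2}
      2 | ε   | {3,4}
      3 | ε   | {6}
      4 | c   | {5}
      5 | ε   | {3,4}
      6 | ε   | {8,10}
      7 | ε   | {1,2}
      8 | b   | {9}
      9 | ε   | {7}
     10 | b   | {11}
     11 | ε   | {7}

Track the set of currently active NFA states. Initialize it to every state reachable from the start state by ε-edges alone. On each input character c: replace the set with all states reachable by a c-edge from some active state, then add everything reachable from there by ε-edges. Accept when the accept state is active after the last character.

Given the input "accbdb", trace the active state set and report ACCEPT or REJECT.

Answer: REJECT

Steps:
start: ε-closure({0}) = {0,1,2,3,4,6,8,10}
'a' @ 1: {}  — dead — no transitions
rest 'ccbdb' ignored (set empty)
end set {} — state 1 not in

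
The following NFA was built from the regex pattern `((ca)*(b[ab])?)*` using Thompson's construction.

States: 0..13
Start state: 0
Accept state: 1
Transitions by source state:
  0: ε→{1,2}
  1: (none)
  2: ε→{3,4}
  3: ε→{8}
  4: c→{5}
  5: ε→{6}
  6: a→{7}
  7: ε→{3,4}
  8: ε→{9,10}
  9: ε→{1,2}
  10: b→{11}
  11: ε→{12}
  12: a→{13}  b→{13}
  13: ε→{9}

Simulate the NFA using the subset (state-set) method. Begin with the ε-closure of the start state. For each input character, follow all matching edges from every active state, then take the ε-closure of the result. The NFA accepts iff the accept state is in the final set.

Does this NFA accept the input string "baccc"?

Answer: REJECT

Derivation:
initial (ε-close {0}): {0,1,2,3,4,8,9,10}
'b' @ 1: {11,12}
'a' @ 2: {1,2,3,4,8,9,10,13}  ✓accept
'c' @ 3: {5,6}
'c' @ 4: {}  — state set empty
rest 'c' ignored (set empty)
final: {}; accept 1 not in set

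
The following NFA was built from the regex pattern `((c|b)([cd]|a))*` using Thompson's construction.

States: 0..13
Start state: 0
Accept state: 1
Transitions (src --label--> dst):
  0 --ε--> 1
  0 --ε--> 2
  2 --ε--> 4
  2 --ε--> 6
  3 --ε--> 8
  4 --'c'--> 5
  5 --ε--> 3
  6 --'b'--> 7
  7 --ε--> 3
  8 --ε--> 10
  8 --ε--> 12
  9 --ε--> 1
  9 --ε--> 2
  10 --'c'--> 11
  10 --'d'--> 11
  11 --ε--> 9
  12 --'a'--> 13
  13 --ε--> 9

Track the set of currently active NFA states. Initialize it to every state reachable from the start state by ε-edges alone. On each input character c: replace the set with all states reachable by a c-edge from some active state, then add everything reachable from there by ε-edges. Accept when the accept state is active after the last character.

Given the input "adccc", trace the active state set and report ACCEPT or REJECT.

Answer: REJECT

Trace:
S₀ = ε-closure({0}) = {0,1,2,4,6}
'a' @ 1: {}  — dead — no transitions
rest 'dccc' ignored (set empty)
final: {}; accept 1 not in set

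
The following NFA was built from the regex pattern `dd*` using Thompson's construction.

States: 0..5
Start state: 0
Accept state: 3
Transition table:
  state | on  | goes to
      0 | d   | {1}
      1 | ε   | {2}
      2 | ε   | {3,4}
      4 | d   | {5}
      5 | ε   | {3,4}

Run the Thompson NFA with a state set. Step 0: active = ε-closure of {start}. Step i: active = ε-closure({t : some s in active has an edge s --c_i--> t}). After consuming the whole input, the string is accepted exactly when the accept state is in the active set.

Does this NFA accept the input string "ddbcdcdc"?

initial (ε-close {0}): {0}
'd' @ 1: {1,2,3,4}  [accepting]
'd' @ 2: {3,4,5}  [accepting]
'b' @ 3: {}  — dead — no transitions
rest 'cdcdc' ignored (set empty)
final: {}; accept 3 not in set

Answer: REJECT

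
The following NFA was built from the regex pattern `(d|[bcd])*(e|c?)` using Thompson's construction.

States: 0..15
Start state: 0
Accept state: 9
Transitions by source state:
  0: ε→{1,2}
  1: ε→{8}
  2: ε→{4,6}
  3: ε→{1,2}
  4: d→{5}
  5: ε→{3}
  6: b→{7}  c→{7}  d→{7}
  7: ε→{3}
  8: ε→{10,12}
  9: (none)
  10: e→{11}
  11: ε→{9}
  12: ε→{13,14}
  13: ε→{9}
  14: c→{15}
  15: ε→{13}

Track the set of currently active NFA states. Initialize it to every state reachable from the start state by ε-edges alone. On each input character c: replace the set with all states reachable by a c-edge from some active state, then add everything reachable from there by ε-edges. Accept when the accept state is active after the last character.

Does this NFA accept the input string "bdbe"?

S₀ = ε-closure({0}) = {0,1,2,4,6,8,9,10,12,13,14}
'b' @ 1: {1,2,3,4,6,7,8,9,10,12,13,14}  [accepting]
'd' @ 2: {1,2,3,4,5,6,7,8,9,10,12,13,14}  [accepting]
'b' @ 3: {1,2,3,4,6,7,8,9,10,12,13,14}  [accepting]
'e' @ 4: {9,11}  [accepting]
end set {9,11} — state 9 in

Answer: ACCEPT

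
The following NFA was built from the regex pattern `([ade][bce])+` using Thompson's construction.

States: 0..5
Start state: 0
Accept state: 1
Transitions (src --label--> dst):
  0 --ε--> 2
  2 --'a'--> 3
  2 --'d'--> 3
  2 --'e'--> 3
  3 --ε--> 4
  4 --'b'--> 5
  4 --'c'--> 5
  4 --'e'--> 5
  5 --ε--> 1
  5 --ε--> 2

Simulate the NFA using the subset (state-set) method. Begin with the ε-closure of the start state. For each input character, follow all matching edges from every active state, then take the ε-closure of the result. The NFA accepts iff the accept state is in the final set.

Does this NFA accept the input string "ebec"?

Answer: ACCEPT

Derivation:
start: ε-closure({0}) = {0,2}
'e' @ 1: {3,4}
'b' @ 2: {1,2,5}  (accept∈set)
'e' @ 3: {3,4}
'c' @ 4: {1,2,5}  (accept∈set)
end set {1,2,5} — state 1 in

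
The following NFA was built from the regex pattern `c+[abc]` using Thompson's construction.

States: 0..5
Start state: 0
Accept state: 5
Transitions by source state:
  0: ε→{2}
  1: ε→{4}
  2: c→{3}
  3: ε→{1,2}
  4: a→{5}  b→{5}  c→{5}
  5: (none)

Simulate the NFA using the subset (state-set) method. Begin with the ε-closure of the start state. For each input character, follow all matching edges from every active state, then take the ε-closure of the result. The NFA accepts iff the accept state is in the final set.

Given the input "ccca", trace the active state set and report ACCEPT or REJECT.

Answer: ACCEPT

Trace:
start: ε-closure({0}) = {0,2}
'c' @ 1: {1,2,3,4}
'c' @ 2: {1,2,3,4,5}  ✓accept
'c' @ 3: {1,2,3,4,5}  ✓accept
'a' @ 4: {5}  ✓accept
end set {5} — state 5 in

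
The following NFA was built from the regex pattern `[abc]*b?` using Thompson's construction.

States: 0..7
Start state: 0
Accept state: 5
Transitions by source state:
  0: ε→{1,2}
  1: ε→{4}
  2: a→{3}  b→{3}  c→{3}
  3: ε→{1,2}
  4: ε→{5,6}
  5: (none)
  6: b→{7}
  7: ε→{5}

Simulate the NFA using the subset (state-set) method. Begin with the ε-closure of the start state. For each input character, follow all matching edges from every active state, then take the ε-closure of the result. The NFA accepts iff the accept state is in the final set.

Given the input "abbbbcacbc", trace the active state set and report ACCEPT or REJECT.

Answer: ACCEPT

Trace:
S₀ = ε-closure({0}) = {0,1,2,4,5,6}
'a' @ 1: {1,2,3,4,5,6}  [accepting]
'b' @ 2: {1,2,3,4,5,6,7}  [accepting]
'b' @ 3: {1,2,3,4,5,6,7}  [accepting]
'b' @ 4: {1,2,3,4,5,6,7}  [accepting]
'b' @ 5: {1,2,3,4,5,6,7}  [accepting]
'c' @ 6: {1,2,3,4,5,6}  [accepting]
'a' @ 7: {1,2,3,4,5,6}  [accepting]
'c' @ 8: {1,2,3,4,5,6}  [accepting]
'b' @ 9: {1,2,3,4,5,6,7}  [accepting]
'c' @ 10: {1,2,3,4,5,6}  [accepting]
after full input: {1,2,3,4,5,6}  (accept=5 in)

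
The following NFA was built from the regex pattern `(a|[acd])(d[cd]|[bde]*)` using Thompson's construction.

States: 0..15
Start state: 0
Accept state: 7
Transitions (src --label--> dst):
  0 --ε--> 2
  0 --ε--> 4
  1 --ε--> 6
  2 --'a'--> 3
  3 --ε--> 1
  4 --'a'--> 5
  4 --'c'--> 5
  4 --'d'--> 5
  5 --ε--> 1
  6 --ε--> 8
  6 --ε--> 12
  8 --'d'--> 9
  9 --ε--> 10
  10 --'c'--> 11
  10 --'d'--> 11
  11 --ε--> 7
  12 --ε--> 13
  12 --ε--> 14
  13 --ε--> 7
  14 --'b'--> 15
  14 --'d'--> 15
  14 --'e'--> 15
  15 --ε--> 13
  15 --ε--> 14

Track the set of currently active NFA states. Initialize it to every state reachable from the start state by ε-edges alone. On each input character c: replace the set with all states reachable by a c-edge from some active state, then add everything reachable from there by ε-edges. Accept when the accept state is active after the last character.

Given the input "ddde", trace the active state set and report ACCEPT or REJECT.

Answer: ACCEPT

Derivation:
start: ε-closure({0}) = {0,2,4}
'd' @ 1: {1,5,6,7,8,12,13,14}  [accepting]
'd' @ 2: {7,9,10,13,14,15}  [accepting]
'd' @ 3: {7,11,13,14,15}  [accepting]
'e' @ 4: {7,13,14,15}  [accepting]
after full input: {7,13,14,15}  (accept=7 in)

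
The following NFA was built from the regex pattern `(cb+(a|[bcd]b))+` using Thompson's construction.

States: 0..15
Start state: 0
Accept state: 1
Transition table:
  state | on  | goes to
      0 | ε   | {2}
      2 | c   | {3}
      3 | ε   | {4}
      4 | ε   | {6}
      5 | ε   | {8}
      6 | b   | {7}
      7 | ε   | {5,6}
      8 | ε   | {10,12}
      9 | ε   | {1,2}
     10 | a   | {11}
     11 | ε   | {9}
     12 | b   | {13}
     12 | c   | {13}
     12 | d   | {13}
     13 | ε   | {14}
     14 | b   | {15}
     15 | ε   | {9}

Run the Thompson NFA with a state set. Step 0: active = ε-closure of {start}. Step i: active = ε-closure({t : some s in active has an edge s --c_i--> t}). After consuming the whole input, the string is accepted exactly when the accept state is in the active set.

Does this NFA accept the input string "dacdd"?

start: ε-closure({0}) = {0,2}
'd' @ 1: {}  — state set empty
rest 'acdd' ignored (set empty)
final: {}; accept 1 not in set

Answer: REJECT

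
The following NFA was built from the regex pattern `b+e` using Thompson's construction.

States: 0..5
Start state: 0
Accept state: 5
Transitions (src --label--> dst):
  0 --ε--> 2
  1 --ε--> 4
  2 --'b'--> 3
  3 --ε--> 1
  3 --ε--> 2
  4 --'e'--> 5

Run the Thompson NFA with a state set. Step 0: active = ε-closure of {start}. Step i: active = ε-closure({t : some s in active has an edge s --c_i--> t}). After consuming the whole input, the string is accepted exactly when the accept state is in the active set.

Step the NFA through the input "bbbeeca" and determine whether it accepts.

S₀ = ε-closure({0}) = {0,2}
'b' @ 1: {1,2,3,4}
'b' @ 2: {1,2,3,4}
'b' @ 3: {1,2,3,4}
'e' @ 4: {5}  (accept∈set)
'e' @ 5: {}  — no active states
rest 'ca' ignored (set empty)
end set {} — state 5 not in

Answer: REJECT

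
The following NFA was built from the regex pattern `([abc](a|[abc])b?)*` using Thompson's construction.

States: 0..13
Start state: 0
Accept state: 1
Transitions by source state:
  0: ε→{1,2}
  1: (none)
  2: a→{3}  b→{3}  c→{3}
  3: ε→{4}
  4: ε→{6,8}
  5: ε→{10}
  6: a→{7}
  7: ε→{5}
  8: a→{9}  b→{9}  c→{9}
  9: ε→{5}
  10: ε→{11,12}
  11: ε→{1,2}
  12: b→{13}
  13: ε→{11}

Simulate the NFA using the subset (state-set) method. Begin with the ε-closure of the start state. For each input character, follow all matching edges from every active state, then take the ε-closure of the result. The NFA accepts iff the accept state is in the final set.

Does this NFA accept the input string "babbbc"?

initial (ε-close {0}): {0,1,2}
'b' @ 1: {3,4,6,8}
'a' @ 2: {1,2,5,7,9,10,11,12}  [accepting]
'b' @ 3: {1,2,3,4,6,8,11,13}  [accepting]
'b' @ 4: {1,2,3,4,5,6,8,9,10,11,12}  [accepting]
'b' @ 5: {1,2,3,4,5,6,8,9,10,11,12,13}  [accepting]
'c' @ 6: {1,2,3,4,5,6,8,9,10,11,12}  [accepting]
final: {1,2,3,4,5,6,8,9,10,11,12}; accept 1 in set

Answer: ACCEPT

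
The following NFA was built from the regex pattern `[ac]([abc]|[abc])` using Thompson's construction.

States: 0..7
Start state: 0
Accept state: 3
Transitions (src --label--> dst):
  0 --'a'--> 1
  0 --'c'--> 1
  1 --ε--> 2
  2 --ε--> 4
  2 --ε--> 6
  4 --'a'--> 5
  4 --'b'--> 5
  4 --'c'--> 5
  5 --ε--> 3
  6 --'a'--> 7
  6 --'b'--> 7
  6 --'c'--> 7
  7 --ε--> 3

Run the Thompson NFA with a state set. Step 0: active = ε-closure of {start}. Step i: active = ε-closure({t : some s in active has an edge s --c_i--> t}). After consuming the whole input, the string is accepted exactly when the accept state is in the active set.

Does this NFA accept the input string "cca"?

Answer: REJECT

Derivation:
start: ε-closure({0}) = {0}
'c' @ 1: {1,2,4,6}
'c' @ 2: {3,5,7}  [accepting]
'a' @ 3: {}  — dead — no transitions
end set {} — state 3 not in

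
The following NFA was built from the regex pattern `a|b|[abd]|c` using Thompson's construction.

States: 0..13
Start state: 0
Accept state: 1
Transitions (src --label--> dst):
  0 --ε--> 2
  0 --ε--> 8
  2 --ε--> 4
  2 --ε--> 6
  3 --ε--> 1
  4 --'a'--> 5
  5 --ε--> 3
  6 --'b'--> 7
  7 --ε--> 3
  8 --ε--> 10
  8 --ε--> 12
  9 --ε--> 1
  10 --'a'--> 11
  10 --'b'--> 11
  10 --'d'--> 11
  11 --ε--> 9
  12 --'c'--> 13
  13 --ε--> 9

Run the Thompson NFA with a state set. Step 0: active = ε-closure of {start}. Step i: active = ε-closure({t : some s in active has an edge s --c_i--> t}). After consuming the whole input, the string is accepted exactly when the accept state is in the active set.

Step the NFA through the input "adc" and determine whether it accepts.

S₀ = ε-closure({0}) = {0,2,4,6,8,10,12}
'a' @ 1: {1,3,5,9,11}  ✓accept
'd' @ 2: {}  — no active states
rest 'c' ignored (set empty)
final: {}; accept 1 not in set

Answer: REJECT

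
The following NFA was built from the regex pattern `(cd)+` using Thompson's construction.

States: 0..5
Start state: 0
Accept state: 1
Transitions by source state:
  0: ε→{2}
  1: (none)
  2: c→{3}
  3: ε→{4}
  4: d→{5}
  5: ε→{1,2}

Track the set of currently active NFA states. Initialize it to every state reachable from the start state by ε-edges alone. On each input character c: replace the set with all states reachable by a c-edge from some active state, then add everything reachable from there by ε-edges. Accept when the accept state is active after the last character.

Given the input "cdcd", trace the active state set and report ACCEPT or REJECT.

initial (ε-close {0}): {0,2}
'c' @ 1: {3,4}
'd' @ 2: {1,2,5}  ✓accept
'c' @ 3: {3,4}
'd' @ 4: {1,2,5}  ✓accept
after full input: {1,2,5}  (accept=1 in)

Answer: ACCEPT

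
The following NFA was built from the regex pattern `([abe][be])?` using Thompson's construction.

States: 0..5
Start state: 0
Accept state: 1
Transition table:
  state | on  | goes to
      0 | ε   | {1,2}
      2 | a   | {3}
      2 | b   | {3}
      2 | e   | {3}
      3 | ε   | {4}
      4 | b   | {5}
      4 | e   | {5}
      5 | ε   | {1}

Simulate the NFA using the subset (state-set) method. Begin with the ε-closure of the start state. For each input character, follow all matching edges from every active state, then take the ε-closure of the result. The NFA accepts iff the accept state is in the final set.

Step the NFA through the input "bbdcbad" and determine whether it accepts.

S₀ = ε-closure({0}) = {0,1,2}
'b' @ 1: {3,4}
'b' @ 2: {1,5}  [accepting]
'd' @ 3: {}  — dead — no transitions
rest 'cbad' ignored (set empty)
final: {}; accept 1 not in set

Answer: REJECT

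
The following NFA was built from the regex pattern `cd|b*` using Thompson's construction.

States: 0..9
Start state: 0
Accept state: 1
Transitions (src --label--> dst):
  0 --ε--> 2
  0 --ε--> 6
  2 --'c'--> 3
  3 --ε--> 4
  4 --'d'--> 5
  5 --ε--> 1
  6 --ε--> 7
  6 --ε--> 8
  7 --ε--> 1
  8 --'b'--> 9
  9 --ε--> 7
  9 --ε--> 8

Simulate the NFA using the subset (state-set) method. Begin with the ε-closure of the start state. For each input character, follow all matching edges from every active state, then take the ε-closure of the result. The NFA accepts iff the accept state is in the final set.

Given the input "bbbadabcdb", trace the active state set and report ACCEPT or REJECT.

Answer: REJECT

Derivation:
start: ε-closure({0}) = {0,1,2,6,7,8}
'b' @ 1: {1,7,8,9}  (accept∈set)
'b' @ 2: {1,7,8,9}  (accept∈set)
'b' @ 3: {1,7,8,9}  (accept∈set)
'a' @ 4: {}  — state set empty
rest 'dabcdb' ignored (set empty)
final: {}; accept 1 not in set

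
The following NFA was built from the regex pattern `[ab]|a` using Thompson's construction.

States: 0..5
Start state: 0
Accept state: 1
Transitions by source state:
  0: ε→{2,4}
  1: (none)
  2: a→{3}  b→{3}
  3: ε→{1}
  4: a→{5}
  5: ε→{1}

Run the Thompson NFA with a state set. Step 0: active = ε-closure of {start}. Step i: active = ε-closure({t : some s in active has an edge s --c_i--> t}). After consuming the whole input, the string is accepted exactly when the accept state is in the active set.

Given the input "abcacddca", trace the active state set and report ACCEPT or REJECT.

start: ε-closure({0}) = {0,2,4}
'a' @ 1: {1,3,5}  (accept∈set)
'b' @ 2: {}  — no active states
rest 'cacddca' ignored (set empty)
final: {}; accept 1 not in set

Answer: REJECT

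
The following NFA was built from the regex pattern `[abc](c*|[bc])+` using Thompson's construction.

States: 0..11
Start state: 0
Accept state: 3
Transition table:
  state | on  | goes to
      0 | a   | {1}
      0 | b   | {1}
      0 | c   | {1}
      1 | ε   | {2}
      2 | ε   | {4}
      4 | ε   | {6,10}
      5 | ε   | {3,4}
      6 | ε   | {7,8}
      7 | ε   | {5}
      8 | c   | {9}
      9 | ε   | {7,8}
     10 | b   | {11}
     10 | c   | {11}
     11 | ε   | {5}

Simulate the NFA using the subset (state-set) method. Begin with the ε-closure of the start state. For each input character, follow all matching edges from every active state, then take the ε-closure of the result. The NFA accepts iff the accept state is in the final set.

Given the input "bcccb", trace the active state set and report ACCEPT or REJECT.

Answer: ACCEPT

Derivation:
initial (ε-close {0}): {0}
'b' @ 1: {1,2,3,4,5,6,7,8,10}  [accepting]
'c' @ 2: {3,4,5,6,7,8,9,10,11}  [accepting]
'c' @ 3: {3,4,5,6,7,8,9,10,11}  [accepting]
'c' @ 4: {3,4,5,6,7,8,9,10,11}  [accepting]
'b' @ 5: {3,4,5,6,7,8,10,11}  [accepting]
after full input: {3,4,5,6,7,8,10,11}  (accept=3 in)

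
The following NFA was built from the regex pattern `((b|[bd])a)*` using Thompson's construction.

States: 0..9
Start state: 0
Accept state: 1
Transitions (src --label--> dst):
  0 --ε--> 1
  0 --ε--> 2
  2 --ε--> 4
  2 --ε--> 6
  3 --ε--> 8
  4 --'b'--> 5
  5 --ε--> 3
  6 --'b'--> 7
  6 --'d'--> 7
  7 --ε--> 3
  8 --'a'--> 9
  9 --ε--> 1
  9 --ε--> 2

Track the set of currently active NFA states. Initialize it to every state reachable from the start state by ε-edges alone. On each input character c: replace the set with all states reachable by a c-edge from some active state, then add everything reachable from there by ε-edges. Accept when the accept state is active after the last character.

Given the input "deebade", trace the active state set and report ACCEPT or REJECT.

Answer: REJECT

Derivation:
S₀ = ε-closure({0}) = {0,1,2,4,6}
'd' @ 1: {3,7,8}
'e' @ 2: {}  — no active states
rest 'ebade' ignored (set empty)
end set {} — state 1 not in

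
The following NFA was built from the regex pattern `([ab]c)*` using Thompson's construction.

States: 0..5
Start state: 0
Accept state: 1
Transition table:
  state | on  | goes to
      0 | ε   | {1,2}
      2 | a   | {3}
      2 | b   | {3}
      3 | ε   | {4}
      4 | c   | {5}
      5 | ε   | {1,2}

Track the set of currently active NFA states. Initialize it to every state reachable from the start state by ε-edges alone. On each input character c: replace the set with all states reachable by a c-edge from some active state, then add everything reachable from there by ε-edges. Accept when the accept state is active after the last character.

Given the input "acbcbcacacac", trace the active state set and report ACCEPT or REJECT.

Answer: ACCEPT

Steps:
start: ε-closure({0}) = {0,1,2}
'a' @ 1: {3,4}
'c' @ 2: {1,2,5}  ✓accept
'b' @ 3: {3,4}
'c' @ 4: {1,2,5}  ✓accept
'b' @ 5: {3,4}
'c' @ 6: {1,2,5}  ✓accept
'a' @ 7: {3,4}
'c' @ 8: {1,2,5}  ✓accept
'a' @ 9: {3,4}
'c' @ 10: {1,2,5}  ✓accept
'a' @ 11: {3,4}
'c' @ 12: {1,2,5}  ✓accept
end set {1,2,5} — state 1 in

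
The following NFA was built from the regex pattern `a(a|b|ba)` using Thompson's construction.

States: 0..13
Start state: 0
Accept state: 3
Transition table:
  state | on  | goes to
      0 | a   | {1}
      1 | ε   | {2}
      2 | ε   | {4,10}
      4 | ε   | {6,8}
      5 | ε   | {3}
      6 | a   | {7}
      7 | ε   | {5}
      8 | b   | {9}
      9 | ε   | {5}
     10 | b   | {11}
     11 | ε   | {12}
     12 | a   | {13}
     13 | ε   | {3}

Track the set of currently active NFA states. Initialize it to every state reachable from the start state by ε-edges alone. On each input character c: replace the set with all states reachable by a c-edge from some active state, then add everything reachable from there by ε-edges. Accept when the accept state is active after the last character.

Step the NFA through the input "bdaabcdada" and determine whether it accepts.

Answer: REJECT

Derivation:
start: ε-closure({0}) = {0}
'b' @ 1: {}  — state set empty
rest 'daabcdada' ignored (set empty)
after full input: {}  (accept=3 not in)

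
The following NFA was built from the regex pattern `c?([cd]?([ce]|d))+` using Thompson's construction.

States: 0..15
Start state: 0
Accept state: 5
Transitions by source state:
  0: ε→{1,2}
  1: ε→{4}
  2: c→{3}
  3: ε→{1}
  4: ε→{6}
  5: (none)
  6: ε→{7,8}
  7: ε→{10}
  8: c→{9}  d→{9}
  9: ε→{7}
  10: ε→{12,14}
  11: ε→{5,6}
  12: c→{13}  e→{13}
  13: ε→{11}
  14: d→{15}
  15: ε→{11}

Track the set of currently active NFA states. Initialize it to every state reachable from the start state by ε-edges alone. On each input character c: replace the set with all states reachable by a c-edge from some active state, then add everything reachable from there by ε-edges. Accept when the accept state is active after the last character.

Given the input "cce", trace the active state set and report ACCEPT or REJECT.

Answer: ACCEPT

Trace:
start: ε-closure({0}) = {0,1,2,4,6,7,8,10,12,14}
'c' @ 1: {1,3,4,5,6,7,8,9,10,11,12,13,14}  [accepting]
'c' @ 2: {5,6,7,8,9,10,11,12,13,14}  [accepting]
'e' @ 3: {5,6,7,8,10,11,12,13,14}  [accepting]
after full input: {5,6,7,8,10,11,12,13,14}  (accept=5 in)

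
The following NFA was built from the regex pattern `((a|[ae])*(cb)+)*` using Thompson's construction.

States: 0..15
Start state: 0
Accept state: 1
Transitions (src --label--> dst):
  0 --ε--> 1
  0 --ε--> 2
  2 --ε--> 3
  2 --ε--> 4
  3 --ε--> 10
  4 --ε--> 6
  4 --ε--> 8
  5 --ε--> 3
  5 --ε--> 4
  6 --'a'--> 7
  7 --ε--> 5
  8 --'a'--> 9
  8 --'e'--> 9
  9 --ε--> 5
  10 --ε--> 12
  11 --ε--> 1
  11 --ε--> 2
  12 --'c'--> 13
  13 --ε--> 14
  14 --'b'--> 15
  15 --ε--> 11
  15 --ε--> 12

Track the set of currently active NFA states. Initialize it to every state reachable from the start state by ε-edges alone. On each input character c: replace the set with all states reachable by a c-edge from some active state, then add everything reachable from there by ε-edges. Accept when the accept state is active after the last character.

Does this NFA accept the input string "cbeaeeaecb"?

Answer: ACCEPT

Derivation:
S₀ = ε-closure({0}) = {0,1,2,3,4,6,8,10,12}
'c' @ 1: {13,14}
'b' @ 2: {1,2,3,4,6,8,10,11,12,15}  [accepting]
'e' @ 3: {3,4,5,6,8,9,10,12}
'a' @ 4: {3,4,5,6,7,8,9,10,12}
'e' @ 5: {3,4,5,6,8,9,10,12}
'e' @ 6: {3,4,5,6,8,9,10,12}
'a' @ 7: {3,4,5,6,7,8,9,10,12}
'e' @ 8: {3,4,5,6,8,9,10,12}
'c' @ 9: {13,14}
'b' @ 10: {1,2,3,4,6,8,10,11,12,15}  [accepting]
after full input: {1,2,3,4,6,8,10,11,12,15}  (accept=1 in)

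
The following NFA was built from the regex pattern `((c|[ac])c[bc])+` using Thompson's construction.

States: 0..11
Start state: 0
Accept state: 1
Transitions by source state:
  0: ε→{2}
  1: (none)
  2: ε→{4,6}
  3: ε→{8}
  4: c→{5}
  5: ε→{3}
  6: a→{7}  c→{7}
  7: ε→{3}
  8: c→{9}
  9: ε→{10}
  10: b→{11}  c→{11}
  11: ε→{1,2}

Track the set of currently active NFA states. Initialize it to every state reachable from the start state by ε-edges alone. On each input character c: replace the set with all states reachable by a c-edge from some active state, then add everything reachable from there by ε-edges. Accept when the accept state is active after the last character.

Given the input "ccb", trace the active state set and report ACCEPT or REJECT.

Answer: ACCEPT

Trace:
S₀ = ε-closure({0}) = {0,2,4,6}
'c' @ 1: {3,5,7,8}
'c' @ 2: {9,10}
'b' @ 3: {1,2,4,6,11}  [accepting]
end set {1,2,4,6,11} — state 1 in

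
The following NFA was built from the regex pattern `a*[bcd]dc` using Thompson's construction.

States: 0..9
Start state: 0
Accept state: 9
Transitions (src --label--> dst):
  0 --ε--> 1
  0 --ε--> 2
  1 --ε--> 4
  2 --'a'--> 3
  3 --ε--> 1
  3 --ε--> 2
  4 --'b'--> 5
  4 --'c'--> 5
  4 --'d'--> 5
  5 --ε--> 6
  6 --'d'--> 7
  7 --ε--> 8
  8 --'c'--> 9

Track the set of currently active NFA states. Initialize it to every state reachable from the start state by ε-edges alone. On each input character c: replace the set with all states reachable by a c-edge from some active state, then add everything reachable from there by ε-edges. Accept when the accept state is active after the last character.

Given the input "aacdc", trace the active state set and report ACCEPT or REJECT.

S₀ = ε-closure({0}) = {0,1,2,4}
'a' @ 1: {1,2,3,4}
'a' @ 2: {1,2,3,4}
'c' @ 3: {5,6}
'd' @ 4: {7,8}
'c' @ 5: {9}  [accepting]
final: {9}; accept 9 in set

Answer: ACCEPT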